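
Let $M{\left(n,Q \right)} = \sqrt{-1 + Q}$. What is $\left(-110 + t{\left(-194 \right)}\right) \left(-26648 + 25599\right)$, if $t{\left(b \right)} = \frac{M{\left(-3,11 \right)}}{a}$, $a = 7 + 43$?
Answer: $115390 - \frac{1049 \sqrt{10}}{50} \approx 1.1532 \cdot 10^{5}$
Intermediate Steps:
$a = 50$
$t{\left(b \right)} = \frac{\sqrt{10}}{50}$ ($t{\left(b \right)} = \frac{\sqrt{-1 + 11}}{50} = \sqrt{10} \cdot \frac{1}{50} = \frac{\sqrt{10}}{50}$)
$\left(-110 + t{\left(-194 \right)}\right) \left(-26648 + 25599\right) = \left(-110 + \frac{\sqrt{10}}{50}\right) \left(-26648 + 25599\right) = \left(-110 + \frac{\sqrt{10}}{50}\right) \left(-1049\right) = 115390 - \frac{1049 \sqrt{10}}{50}$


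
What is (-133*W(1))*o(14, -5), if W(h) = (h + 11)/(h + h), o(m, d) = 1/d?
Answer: 798/5 ≈ 159.60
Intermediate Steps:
W(h) = (11 + h)/(2*h) (W(h) = (11 + h)/((2*h)) = (11 + h)*(1/(2*h)) = (11 + h)/(2*h))
(-133*W(1))*o(14, -5) = -133*(11 + 1)/(2*1)/(-5) = -133*12/2*(-⅕) = -133*6*(-⅕) = -798*(-⅕) = 798/5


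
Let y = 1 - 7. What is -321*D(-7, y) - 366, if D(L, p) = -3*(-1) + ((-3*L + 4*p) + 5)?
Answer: -1971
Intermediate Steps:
y = -6
D(L, p) = 8 - 3*L + 4*p (D(L, p) = 3 + (5 - 3*L + 4*p) = 8 - 3*L + 4*p)
-321*D(-7, y) - 366 = -321*(8 - 3*(-7) + 4*(-6)) - 366 = -321*(8 + 21 - 24) - 366 = -321*5 - 366 = -1605 - 366 = -1971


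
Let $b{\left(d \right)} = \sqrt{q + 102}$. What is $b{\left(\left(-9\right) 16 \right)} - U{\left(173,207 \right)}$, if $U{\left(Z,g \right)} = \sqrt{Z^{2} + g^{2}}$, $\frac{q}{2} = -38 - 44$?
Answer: $- \sqrt{72778} + i \sqrt{62} \approx -269.77 + 7.874 i$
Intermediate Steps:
$q = -164$ ($q = 2 \left(-38 - 44\right) = 2 \left(-82\right) = -164$)
$b{\left(d \right)} = i \sqrt{62}$ ($b{\left(d \right)} = \sqrt{-164 + 102} = \sqrt{-62} = i \sqrt{62}$)
$b{\left(\left(-9\right) 16 \right)} - U{\left(173,207 \right)} = i \sqrt{62} - \sqrt{173^{2} + 207^{2}} = i \sqrt{62} - \sqrt{29929 + 42849} = i \sqrt{62} - \sqrt{72778} = - \sqrt{72778} + i \sqrt{62}$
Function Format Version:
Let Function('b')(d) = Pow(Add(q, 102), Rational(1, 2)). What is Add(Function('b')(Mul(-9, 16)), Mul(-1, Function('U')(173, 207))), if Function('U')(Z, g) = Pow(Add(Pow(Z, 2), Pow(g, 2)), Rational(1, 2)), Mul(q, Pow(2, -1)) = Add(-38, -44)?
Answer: Add(Mul(-1, Pow(72778, Rational(1, 2))), Mul(I, Pow(62, Rational(1, 2)))) ≈ Add(-269.77, Mul(7.8740, I))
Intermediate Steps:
q = -164 (q = Mul(2, Add(-38, -44)) = Mul(2, -82) = -164)
Function('b')(d) = Mul(I, Pow(62, Rational(1, 2))) (Function('b')(d) = Pow(Add(-164, 102), Rational(1, 2)) = Pow(-62, Rational(1, 2)) = Mul(I, Pow(62, Rational(1, 2))))
Add(Function('b')(Mul(-9, 16)), Mul(-1, Function('U')(173, 207))) = Add(Mul(I, Pow(62, Rational(1, 2))), Mul(-1, Pow(Add(Pow(173, 2), Pow(207, 2)), Rational(1, 2)))) = Add(Mul(I, Pow(62, Rational(1, 2))), Mul(-1, Pow(Add(29929, 42849), Rational(1, 2)))) = Add(Mul(I, Pow(62, Rational(1, 2))), Mul(-1, Pow(72778, Rational(1, 2)))) = Add(Mul(-1, Pow(72778, Rational(1, 2))), Mul(I, Pow(62, Rational(1, 2))))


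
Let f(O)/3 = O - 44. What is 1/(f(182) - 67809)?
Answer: -1/67395 ≈ -1.4838e-5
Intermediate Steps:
f(O) = -132 + 3*O (f(O) = 3*(O - 44) = 3*(-44 + O) = -132 + 3*O)
1/(f(182) - 67809) = 1/((-132 + 3*182) - 67809) = 1/((-132 + 546) - 67809) = 1/(414 - 67809) = 1/(-67395) = -1/67395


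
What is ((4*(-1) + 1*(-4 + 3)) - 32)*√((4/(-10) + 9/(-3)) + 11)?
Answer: -37*√190/5 ≈ -102.00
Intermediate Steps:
((4*(-1) + 1*(-4 + 3)) - 32)*√((4/(-10) + 9/(-3)) + 11) = ((-4 + 1*(-1)) - 32)*√((4*(-⅒) + 9*(-⅓)) + 11) = ((-4 - 1) - 32)*√((-⅖ - 3) + 11) = (-5 - 32)*√(-17/5 + 11) = -37*√190/5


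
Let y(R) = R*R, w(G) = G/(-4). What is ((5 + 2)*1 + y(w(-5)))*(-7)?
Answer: -959/16 ≈ -59.938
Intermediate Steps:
w(G) = -G/4 (w(G) = G*(-1/4) = -G/4)
y(R) = R**2
((5 + 2)*1 + y(w(-5)))*(-7) = ((5 + 2)*1 + (-1/4*(-5))**2)*(-7) = (7*1 + (5/4)**2)*(-7) = (7 + 25/16)*(-7) = (137/16)*(-7) = -959/16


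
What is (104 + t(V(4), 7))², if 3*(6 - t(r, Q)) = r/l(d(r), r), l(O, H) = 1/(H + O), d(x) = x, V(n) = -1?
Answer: 107584/9 ≈ 11954.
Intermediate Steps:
t(r, Q) = 6 - 2*r²/3 (t(r, Q) = 6 - r/(3*(1/(r + r))) = 6 - r/(3*(1/(2*r))) = 6 - r*2*r/3 = 6 - 2*r²/3)
(104 + t(V(4), 7))² = (104 + (6 - ⅔*(-1)²))² = (104 + (6 - ⅔*1))² = (104 + (6 - ⅔))² = (104 + 16/3)² = (328/3)² = 107584/9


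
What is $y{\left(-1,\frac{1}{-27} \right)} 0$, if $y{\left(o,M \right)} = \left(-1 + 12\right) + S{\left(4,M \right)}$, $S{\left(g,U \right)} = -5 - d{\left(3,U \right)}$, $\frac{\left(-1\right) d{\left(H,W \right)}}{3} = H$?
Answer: $0$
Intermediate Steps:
$d{\left(H,W \right)} = - 3 H$
$S{\left(g,U \right)} = 4$ ($S{\left(g,U \right)} = -5 - \left(-3\right) 3 = -5 - -9 = -5 + 9 = 4$)
$y{\left(o,M \right)} = 15$ ($y{\left(o,M \right)} = \left(-1 + 12\right) + 4 = 11 + 4 = 15$)
$y{\left(-1,\frac{1}{-27} \right)} 0 = 15 \cdot 0 = 0$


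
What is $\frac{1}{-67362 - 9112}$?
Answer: $- \frac{1}{76474} \approx -1.3076 \cdot 10^{-5}$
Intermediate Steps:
$\frac{1}{-67362 - 9112} = \frac{1}{-76474} = - \frac{1}{76474}$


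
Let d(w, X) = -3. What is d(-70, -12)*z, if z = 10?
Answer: -30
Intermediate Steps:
d(-70, -12)*z = -3*10 = -30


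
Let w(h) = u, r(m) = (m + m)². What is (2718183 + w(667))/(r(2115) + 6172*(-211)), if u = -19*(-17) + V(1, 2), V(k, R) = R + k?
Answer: 2718509/16590608 ≈ 0.16386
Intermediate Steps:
r(m) = 4*m² (r(m) = (2*m)² = 4*m²)
u = 326 (u = -19*(-17) + (2 + 1) = 323 + 3 = 326)
w(h) = 326
(2718183 + w(667))/(r(2115) + 6172*(-211)) = (2718183 + 326)/(4*2115² + 6172*(-211)) = 2718509/(4*4473225 - 1302292) = 2718509/(17892900 - 1302292) = 2718509/16590608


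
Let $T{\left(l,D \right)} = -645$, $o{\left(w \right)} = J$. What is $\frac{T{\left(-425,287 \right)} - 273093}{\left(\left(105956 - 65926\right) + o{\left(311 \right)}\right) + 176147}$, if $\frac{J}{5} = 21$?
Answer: $- \frac{45623}{36047} \approx -1.2657$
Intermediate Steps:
$J = 105$ ($J = 5 \cdot 21 = 105$)
$o{\left(w \right)} = 105$
$\frac{T{\left(-425,287 \right)} - 273093}{\left(\left(105956 - 65926\right) + o{\left(311 \right)}\right) + 176147} = \frac{-645 - 273093}{\left(\left(105956 - 65926\right) + 105\right) + 176147} = - \frac{273738}{\left(40030 + 105\right) + 176147} = - \frac{273738}{40135 + 176147} = - \frac{273738}{216282} = \left(-273738\right) \frac{1}{216282} = - \frac{45623}{36047}$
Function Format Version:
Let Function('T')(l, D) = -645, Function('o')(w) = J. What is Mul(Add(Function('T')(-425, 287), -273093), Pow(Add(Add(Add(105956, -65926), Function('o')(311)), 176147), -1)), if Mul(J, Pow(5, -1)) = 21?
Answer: Rational(-45623, 36047) ≈ -1.2657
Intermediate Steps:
J = 105 (J = Mul(5, 21) = 105)
Function('o')(w) = 105
Mul(Add(Function('T')(-425, 287), -273093), Pow(Add(Add(Add(105956, -65926), Function('o')(311)), 176147), -1)) = Mul(Add(-645, -273093), Pow(Add(Add(Add(105956, -65926), 105), 176147), -1)) = Mul(-273738, Pow(Add(Add(40030, 105), 176147), -1)) = Mul(-273738, Pow(Add(40135, 176147), -1)) = Mul(-273738, Pow(216282, -1)) = Mul(-273738, Rational(1, 216282)) = Rational(-45623, 36047)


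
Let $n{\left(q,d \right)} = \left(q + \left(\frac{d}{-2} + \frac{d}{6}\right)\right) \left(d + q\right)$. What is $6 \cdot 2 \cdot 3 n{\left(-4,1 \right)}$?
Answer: $468$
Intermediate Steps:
$n{\left(q,d \right)} = \left(d + q\right) \left(q - \frac{d}{3}\right)$ ($n{\left(q,d \right)} = \left(q + \left(d \left(- \frac{1}{2}\right) + d \frac{1}{6}\right)\right) \left(d + q\right) = \left(q + \left(- \frac{d}{2} + \frac{d}{6}\right)\right) \left(d + q\right) = \left(q - \frac{d}{3}\right) \left(d + q\right) = \left(d + q\right) \left(q - \frac{d}{3}\right)$)
$6 \cdot 2 \cdot 3 n{\left(-4,1 \right)} = 6 \cdot 2 \cdot 3 \left(\left(-4\right)^{2} - \frac{1^{2}}{3} + \frac{2}{3} \cdot 1 \left(-4\right)\right) = 6 \cdot 6 \left(16 - \frac{1}{3} - \frac{8}{3}\right) = 36 \left(16 - \frac{1}{3} - \frac{8}{3}\right) = 36 \cdot 13 = 468$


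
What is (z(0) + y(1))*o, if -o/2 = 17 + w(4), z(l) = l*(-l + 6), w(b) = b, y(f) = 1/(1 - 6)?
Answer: 42/5 ≈ 8.4000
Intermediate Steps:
y(f) = -⅕ (y(f) = 1/(-5) = -⅕)
z(l) = l*(6 - l)
o = -42 (o = -2*(17 + 4) = -2*21 = -42)
(z(0) + y(1))*o = (0*(6 - 1*0) - ⅕)*(-42) = (0*(6 + 0) - ⅕)*(-42) = (0*6 - ⅕)*(-42) = (0 - ⅕)*(-42) = -⅕*(-42) = 42/5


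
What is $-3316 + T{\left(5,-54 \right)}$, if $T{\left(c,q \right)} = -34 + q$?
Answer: $-3404$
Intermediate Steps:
$-3316 + T{\left(5,-54 \right)} = -3316 - 88 = -3404$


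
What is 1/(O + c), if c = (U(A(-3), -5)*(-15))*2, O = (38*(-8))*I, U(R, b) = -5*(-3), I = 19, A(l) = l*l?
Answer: -1/6226 ≈ -0.00016062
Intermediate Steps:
A(l) = l²
U(R, b) = 15
O = -5776 (O = (38*(-8))*19 = -304*19 = -5776)
c = -450 (c = (15*(-15))*2 = -225*2 = -450)
1/(O + c) = 1/(-5776 - 450) = 1/(-6226) = -1/6226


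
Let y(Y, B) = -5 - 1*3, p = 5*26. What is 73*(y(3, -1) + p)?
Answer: 8906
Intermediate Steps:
p = 130
y(Y, B) = -8 (y(Y, B) = -5 - 3 = -8)
73*(y(3, -1) + p) = 73*(-8 + 130) = 73*122 = 8906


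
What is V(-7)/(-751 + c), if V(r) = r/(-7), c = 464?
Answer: -1/287 ≈ -0.0034843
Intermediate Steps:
V(r) = -r/7 (V(r) = r*(-⅐) = -r/7)
V(-7)/(-751 + c) = (-⅐*(-7))/(-751 + 464) = 1/(-287) = 1*(-1/287) = -1/287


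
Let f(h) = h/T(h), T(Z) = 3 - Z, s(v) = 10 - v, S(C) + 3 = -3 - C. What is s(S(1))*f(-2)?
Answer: -34/5 ≈ -6.8000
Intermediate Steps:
S(C) = -6 - C (S(C) = -3 + (-3 - C) = -6 - C)
f(h) = h/(3 - h)
s(S(1))*f(-2) = (10 - (-6 - 1*1))*(-1*(-2)/(-3 - 2)) = (10 - (-6 - 1))*(-1*(-2)/(-5)) = (10 - 1*(-7))*(-1*(-2)*(-⅕)) = (10 + 7)*(-⅖) = 17*(-⅖) = -34/5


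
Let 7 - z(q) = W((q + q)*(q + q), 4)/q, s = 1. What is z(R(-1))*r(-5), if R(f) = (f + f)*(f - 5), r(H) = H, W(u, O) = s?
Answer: -415/12 ≈ -34.583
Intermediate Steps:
W(u, O) = 1
R(f) = 2*f*(-5 + f) (R(f) = (2*f)*(-5 + f) = 2*f*(-5 + f))
z(q) = 7 - 1/q
z(R(-1))*r(-5) = (7 - 1/(2*(-1)*(-5 - 1)))*(-5) = (7 - 1/(2*(-1)*(-6)))*(-5) = (7 - 1/12)*(-5) = (83/12)*(-5) = -415/12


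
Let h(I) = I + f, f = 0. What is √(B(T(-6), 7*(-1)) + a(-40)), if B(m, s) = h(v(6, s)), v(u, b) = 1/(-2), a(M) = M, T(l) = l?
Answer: 9*I*√2/2 ≈ 6.364*I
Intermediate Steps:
v(u, b) = -½
h(I) = I (h(I) = I + 0 = I)
B(m, s) = -½
√(B(T(-6), 7*(-1)) + a(-40)) = √(-½ - 40) = √(-81/2) = 9*I*√2/2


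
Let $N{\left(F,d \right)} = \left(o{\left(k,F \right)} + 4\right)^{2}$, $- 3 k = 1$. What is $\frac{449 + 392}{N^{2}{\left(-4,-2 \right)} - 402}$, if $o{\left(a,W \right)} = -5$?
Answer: $- \frac{841}{401} \approx -2.0973$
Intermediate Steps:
$k = - \frac{1}{3}$ ($k = \left(- \frac{1}{3}\right) 1 = - \frac{1}{3} \approx -0.33333$)
$N{\left(F,d \right)} = 1$ ($N{\left(F,d \right)} = \left(-5 + 4\right)^{2} = \left(-1\right)^{2} = 1$)
$\frac{449 + 392}{N^{2}{\left(-4,-2 \right)} - 402} = \frac{449 + 392}{1^{2} - 402} = \frac{841}{1 - 402} = \frac{841}{-401} = 841 \left(- \frac{1}{401}\right) = - \frac{841}{401}$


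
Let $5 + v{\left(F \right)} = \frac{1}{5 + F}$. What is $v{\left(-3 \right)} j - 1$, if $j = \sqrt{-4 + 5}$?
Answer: $- \frac{11}{2} \approx -5.5$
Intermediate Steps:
$v{\left(F \right)} = -5 + \frac{1}{5 + F}$
$j = 1$ ($j = \sqrt{1} = 1$)
$v{\left(-3 \right)} j - 1 = \frac{-24 - -15}{5 - 3} \cdot 1 - 1 = \frac{-24 + 15}{2} \cdot 1 - 1 = \frac{1}{2} \left(-9\right) 1 - 1 = \left(- \frac{9}{2}\right) 1 - 1 = - \frac{9}{2} - 1 = - \frac{11}{2}$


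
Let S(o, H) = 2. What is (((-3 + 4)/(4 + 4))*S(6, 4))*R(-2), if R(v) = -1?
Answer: -¼ ≈ -0.25000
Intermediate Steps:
(((-3 + 4)/(4 + 4))*S(6, 4))*R(-2) = (((-3 + 4)/(4 + 4))*2)*(-1) = ((1/8)*2)*(-1) = ((1*(⅛))*2)*(-1) = ((⅛)*2)*(-1) = (¼)*(-1) = -¼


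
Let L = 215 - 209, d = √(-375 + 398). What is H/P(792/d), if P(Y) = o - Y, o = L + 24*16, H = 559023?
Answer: 278579795/159502 + 12298506*√23/79751 ≈ 2486.1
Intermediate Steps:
d = √23 ≈ 4.7958
L = 6
o = 390 (o = 6 + 24*16 = 6 + 384 = 390)
P(Y) = 390 - Y
H/P(792/d) = 559023/(390 - 792/(√23)) = 559023/(390 - 792*√23/23)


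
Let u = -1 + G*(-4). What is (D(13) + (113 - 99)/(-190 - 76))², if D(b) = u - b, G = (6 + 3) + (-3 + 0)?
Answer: 522729/361 ≈ 1448.0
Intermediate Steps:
G = 6 (G = 9 - 3 = 6)
u = -25 (u = -1 + 6*(-4) = -1 - 24 = -25)
D(b) = -25 - b
(D(13) + (113 - 99)/(-190 - 76))² = ((-25 - 1*13) + (113 - 99)/(-190 - 76))² = ((-25 - 13) + 14/(-266))² = (-38 + 14*(-1/266))² = (-38 - 1/19)² = (-723/19)² = 522729/361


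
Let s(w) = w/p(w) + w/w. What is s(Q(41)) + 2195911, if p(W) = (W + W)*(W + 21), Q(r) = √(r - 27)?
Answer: 267901267/122 - √14/854 ≈ 2.1959e+6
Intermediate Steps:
Q(r) = √(-27 + r)
p(W) = 2*W*(21 + W) (p(W) = (2*W)*(21 + W) = 2*W*(21 + W))
s(w) = 1 + 1/(2*(21 + w)) (s(w) = w/((2*w*(21 + w))) + w/w = w*(1/(2*w*(21 + w))) + 1 = 1/(2*(21 + w)) + 1 = 1 + 1/(2*(21 + w)))
s(Q(41)) + 2195911 = (43/2 + √(-27 + 41))/(21 + √(-27 + 41)) + 2195911 = (43/2 + √14)/(21 + √14) + 2195911 = 2195911 + (43/2 + √14)/(21 + √14)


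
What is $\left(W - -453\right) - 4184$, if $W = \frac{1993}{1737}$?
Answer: $- \frac{6478754}{1737} \approx -3729.9$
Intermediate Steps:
$W = \frac{1993}{1737}$ ($W = 1993 \cdot \frac{1}{1737} = \frac{1993}{1737} \approx 1.1474$)
$\left(W - -453\right) - 4184 = \left(\frac{1993}{1737} - -453\right) - 4184 = \left(\frac{1993}{1737} + 453\right) - 4184 = \frac{788854}{1737} - 4184 = - \frac{6478754}{1737}$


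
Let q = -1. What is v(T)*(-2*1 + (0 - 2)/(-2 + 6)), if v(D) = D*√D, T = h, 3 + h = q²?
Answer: 5*I*√2 ≈ 7.0711*I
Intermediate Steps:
h = -2 (h = -3 + (-1)² = -3 + 1 = -2)
T = -2
v(D) = D^(3/2)
v(T)*(-2*1 + (0 - 2)/(-2 + 6)) = (-2)^(3/2)*(-2*1 + (0 - 2)/(-2 + 6)) = (-2*I*√2)*(-2 - 2/4) = (-2*I*√2)*(-2 - 2*¼) = (-2*I*√2)*(-2 - ½) = -2*I*√2*(-5/2) = 5*I*√2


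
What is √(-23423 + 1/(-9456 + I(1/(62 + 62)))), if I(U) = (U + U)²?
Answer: I*√30947400944667857659/36348863 ≈ 153.05*I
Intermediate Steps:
I(U) = 4*U² (I(U) = (2*U)² = 4*U²)
√(-23423 + 1/(-9456 + I(1/(62 + 62)))) = √(-23423 + 1/(-9456 + 4*(1/(62 + 62))²)) = √(-23423 + 1/(-9456 + 4*(1/124)²)) = √(-23423 + 1/(-9456 + 4*(1/15376))) = √(-23423 + 1/(-9456 + 1/3844)) = √(-23423 + 1/(-36348863/3844)) = √(-23423 - 3844/36348863) = √(-851399421893/36348863) = I*√30947400944667857659/36348863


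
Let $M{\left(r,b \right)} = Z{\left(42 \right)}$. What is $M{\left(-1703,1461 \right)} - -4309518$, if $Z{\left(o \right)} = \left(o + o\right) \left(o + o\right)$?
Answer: $4316574$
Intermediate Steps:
$Z{\left(o \right)} = 4 o^{2}$ ($Z{\left(o \right)} = 2 o 2 o = 4 o^{2}$)
$M{\left(r,b \right)} = 7056$ ($M{\left(r,b \right)} = 4 \cdot 42^{2} = 4 \cdot 1764 = 7056$)
$M{\left(-1703,1461 \right)} - -4309518 = 7056 - -4309518 = 7056 + 4309518 = 4316574$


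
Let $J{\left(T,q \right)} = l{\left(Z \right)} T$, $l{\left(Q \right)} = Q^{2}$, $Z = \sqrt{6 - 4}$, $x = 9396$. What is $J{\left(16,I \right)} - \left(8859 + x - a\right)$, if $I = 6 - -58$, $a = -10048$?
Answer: $-28271$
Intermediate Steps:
$Z = \sqrt{2} \approx 1.4142$
$I = 64$ ($I = 6 + 58 = 64$)
$J{\left(T,q \right)} = 2 T$ ($J{\left(T,q \right)} = \left(\sqrt{2}\right)^{2} T = 2 T$)
$J{\left(16,I \right)} - \left(8859 + x - a\right) = 2 \cdot 16 - 28303 = 32 - 28303 = -28271$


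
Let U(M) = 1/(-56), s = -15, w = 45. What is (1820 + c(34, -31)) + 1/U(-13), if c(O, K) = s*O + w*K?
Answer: -141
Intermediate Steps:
U(M) = -1/56
c(O, K) = -15*O + 45*K
(1820 + c(34, -31)) + 1/U(-13) = (1820 + (-15*34 + 45*(-31))) + 1/(-1/56) = (1820 + (-510 - 1395)) - 56 = (1820 - 1905) - 56 = -85 - 56 = -141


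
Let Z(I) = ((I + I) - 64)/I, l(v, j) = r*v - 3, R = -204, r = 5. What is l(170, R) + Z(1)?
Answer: 785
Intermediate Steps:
l(v, j) = -3 + 5*v (l(v, j) = 5*v - 3 = -3 + 5*v)
Z(I) = (-64 + 2*I)/I (Z(I) = (2*I - 64)/I = (-64 + 2*I)/I)
l(170, R) + Z(1) = (-3 + 5*170) + (2 - 64/1) = (-3 + 850) + (2 - 64*1) = 847 + (2 - 64) = 847 - 62 = 785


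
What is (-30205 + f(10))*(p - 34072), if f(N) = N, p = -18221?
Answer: 1578987135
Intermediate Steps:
(-30205 + f(10))*(p - 34072) = (-30205 + 10)*(-18221 - 34072) = -30195*(-52293) = 1578987135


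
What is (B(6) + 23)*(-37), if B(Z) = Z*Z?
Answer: -2183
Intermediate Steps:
B(Z) = Z²
(B(6) + 23)*(-37) = (6² + 23)*(-37) = (36 + 23)*(-37) = 59*(-37) = -2183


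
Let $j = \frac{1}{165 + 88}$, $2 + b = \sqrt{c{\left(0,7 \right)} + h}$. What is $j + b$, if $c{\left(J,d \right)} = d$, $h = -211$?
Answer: $- \frac{505}{253} + 2 i \sqrt{51} \approx -1.996 + 14.283 i$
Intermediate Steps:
$b = -2 + 2 i \sqrt{51}$ ($b = -2 + \sqrt{7 - 211} = -2 + \sqrt{-204} = -2 + 2 i \sqrt{51} \approx -2.0 + 14.283 i$)
$j = \frac{1}{253} \approx 0.0039526$
$j + b = \frac{1}{253} - \left(2 - 2 i \sqrt{51}\right) = - \frac{505}{253} + 2 i \sqrt{51}$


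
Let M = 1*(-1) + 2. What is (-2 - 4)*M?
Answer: -6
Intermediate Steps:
M = 1 (M = -1 + 2 = 1)
(-2 - 4)*M = (-2 - 4)*1 = -6*1 = -6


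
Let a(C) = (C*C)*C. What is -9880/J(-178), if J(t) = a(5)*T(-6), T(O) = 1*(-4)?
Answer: 494/25 ≈ 19.760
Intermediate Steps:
T(O) = -4
a(C) = C**3 (a(C) = C**2*C = C**3)
J(t) = -500 (J(t) = 5**3*(-4) = 125*(-4) = -500)
-9880/J(-178) = -9880/(-500) = -9880*(-1/500) = 494/25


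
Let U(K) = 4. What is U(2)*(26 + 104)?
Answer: 520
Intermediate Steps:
U(2)*(26 + 104) = 4*(26 + 104) = 4*130 = 520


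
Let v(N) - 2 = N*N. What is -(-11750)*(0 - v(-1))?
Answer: -35250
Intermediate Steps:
v(N) = 2 + N² (v(N) = 2 + N*N = 2 + N²)
-(-11750)*(0 - v(-1)) = -(-11750)*(0 - (2 + (-1)²)) = -(-11750)*(0 - (2 + 1)) = -(-11750)*(0 - 1*3) = -(-11750)*(0 - 3) = -(-11750)*(-3) = -11750*3 = -35250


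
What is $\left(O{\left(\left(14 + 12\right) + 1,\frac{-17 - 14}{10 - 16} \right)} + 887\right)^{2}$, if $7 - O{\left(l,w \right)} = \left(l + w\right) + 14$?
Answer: $\frac{25877569}{36} \approx 7.1882 \cdot 10^{5}$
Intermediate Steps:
$O{\left(l,w \right)} = -7 - l - w$ ($O{\left(l,w \right)} = 7 - \left(\left(l + w\right) + 14\right) = 7 - \left(14 + l + w\right) = -7 - l - w$)
$\left(O{\left(\left(14 + 12\right) + 1,\frac{-17 - 14}{10 - 16} \right)} + 887\right)^{2} = \left(\left(-7 - \left(\left(14 + 12\right) + 1\right) - \frac{-17 - 14}{10 - 16}\right) + 887\right)^{2} = \left(\left(-7 - \left(26 + 1\right) - - \frac{31}{-6}\right) + 887\right)^{2} = \left(\left(-7 - 27 - \left(-31\right) \left(- \frac{1}{6}\right)\right) + 887\right)^{2} = \left(\left(-7 - 27 - \frac{31}{6}\right) + 887\right)^{2} = \left(- \frac{235}{6} + 887\right)^{2} = \left(\frac{5087}{6}\right)^{2} = \frac{25877569}{36}$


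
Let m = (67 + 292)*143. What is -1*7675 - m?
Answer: -59012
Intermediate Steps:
m = 51337 (m = 359*143 = 51337)
-1*7675 - m = -1*7675 - 1*51337 = -7675 - 51337 = -59012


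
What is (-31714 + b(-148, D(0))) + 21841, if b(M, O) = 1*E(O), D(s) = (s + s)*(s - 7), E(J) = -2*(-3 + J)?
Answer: -9867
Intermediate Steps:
E(J) = 6 - 2*J
D(s) = 2*s*(-7 + s) (D(s) = (2*s)*(-7 + s) = 2*s*(-7 + s))
b(M, O) = 6 - 2*O (b(M, O) = 1*(6 - 2*O) = 6 - 2*O)
(-31714 + b(-148, D(0))) + 21841 = (-31714 + (6 - 4*0*(-7 + 0))) + 21841 = (-31714 + (6 - 4*0*(-7))) + 21841 = (-31714 + (6 - 2*0)) + 21841 = (-31714 + (6 + 0)) + 21841 = (-31714 + 6) + 21841 = -31708 + 21841 = -9867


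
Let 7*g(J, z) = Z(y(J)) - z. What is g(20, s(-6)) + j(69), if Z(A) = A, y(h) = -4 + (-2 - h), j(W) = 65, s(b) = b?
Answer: 435/7 ≈ 62.143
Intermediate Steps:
y(h) = -6 - h
g(J, z) = -6/7 - J/7 - z/7 (g(J, z) = ((-6 - J) - z)/7 = (-6 - J - z)/7 = -6/7 - J/7 - z/7)
g(20, s(-6)) + j(69) = (-6/7 - ⅐*20 - ⅐*(-6)) + 65 = (-6/7 - 20/7 + 6/7) + 65 = -20/7 + 65 = 435/7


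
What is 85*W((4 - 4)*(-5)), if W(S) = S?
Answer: 0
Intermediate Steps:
85*W((4 - 4)*(-5)) = 85*((4 - 4)*(-5)) = 85*(0*(-5)) = 85*0 = 0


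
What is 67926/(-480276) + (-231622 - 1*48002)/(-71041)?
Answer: 21578527543/5686547886 ≈ 3.7947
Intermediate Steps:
67926/(-480276) + (-231622 - 1*48002)/(-71041) = 67926*(-1/480276) + (-231622 - 48002)*(-1/71041) = -11321/80046 - 279624*(-1/71041) = -11321/80046 + 279624/71041 = 21578527543/5686547886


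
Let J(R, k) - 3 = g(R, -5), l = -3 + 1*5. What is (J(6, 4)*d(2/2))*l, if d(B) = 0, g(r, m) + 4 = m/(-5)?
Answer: 0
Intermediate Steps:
g(r, m) = -4 - m/5 (g(r, m) = -4 + m/(-5) = -4 + m*(-1/5) = -4 - m/5)
l = 2 (l = -3 + 5 = 2)
J(R, k) = 0 (J(R, k) = 3 + (-4 - 1/5*(-5)) = 3 + (-4 + 1) = 3 - 3 = 0)
(J(6, 4)*d(2/2))*l = (0*0)*2 = 0*2 = 0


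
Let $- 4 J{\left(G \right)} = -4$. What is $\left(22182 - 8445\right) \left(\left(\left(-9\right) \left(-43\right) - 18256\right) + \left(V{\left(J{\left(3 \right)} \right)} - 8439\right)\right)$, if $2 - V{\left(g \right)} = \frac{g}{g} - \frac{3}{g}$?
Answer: $-361338048$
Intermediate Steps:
$J{\left(G \right)} = 1$ ($J{\left(G \right)} = \left(- \frac{1}{4}\right) \left(-4\right) = 1$)
$V{\left(g \right)} = 1 + \frac{3}{g}$ ($V{\left(g \right)} = 2 - \left(\frac{g}{g} - \frac{3}{g}\right) = 2 - \left(1 - \frac{3}{g}\right) = 1 + \frac{3}{g}$)
$\left(22182 - 8445\right) \left(\left(\left(-9\right) \left(-43\right) - 18256\right) + \left(V{\left(J{\left(3 \right)} \right)} - 8439\right)\right) = \left(22182 - 8445\right) \left(\left(\left(-9\right) \left(-43\right) - 18256\right) - \left(8439 - \frac{3 + 1}{1}\right)\right) = 13737 \left(\left(387 - 18256\right) + \left(1 \cdot 4 - 8439\right)\right) = 13737 \left(-17869 + \left(4 - 8439\right)\right) = 13737 \left(-17869 - 8435\right) = 13737 \left(-26304\right) = -361338048$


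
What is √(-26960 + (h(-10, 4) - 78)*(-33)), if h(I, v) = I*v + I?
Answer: 28*I*√29 ≈ 150.78*I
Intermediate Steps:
h(I, v) = I + I*v
√(-26960 + (h(-10, 4) - 78)*(-33)) = √(-26960 + (-10*(1 + 4) - 78)*(-33)) = √(-26960 + (-10*5 - 78)*(-33)) = √(-26960 + (-50 - 78)*(-33)) = √(-26960 - 128*(-33)) = √(-26960 + 4224) = √(-22736) = 28*I*√29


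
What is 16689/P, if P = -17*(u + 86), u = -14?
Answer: -5563/408 ≈ -13.635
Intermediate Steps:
P = -1224 (P = -17*(-14 + 86) = -17*72 = -1224)
16689/P = 16689/(-1224) = 16689*(-1/1224) = -5563/408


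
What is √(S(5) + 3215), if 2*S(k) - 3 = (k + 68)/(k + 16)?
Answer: √1419243/21 ≈ 56.729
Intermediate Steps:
S(k) = 3/2 + (68 + k)/(2*(16 + k)) (S(k) = 3/2 + ((k + 68)/(k + 16))/2 = 3/2 + ((68 + k)/(16 + k))/2 = 3/2 + (68 + k)/(2*(16 + k)))
√(S(5) + 3215) = √(2*(29 + 5)/(16 + 5) + 3215) = √(2*34/21 + 3215) = √(2*(1/21)*34 + 3215) = √(68/21 + 3215) = √(67583/21) = √1419243/21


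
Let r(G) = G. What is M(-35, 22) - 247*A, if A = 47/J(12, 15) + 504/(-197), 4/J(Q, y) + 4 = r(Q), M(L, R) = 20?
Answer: -4445518/197 ≈ -22566.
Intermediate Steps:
J(Q, y) = 4/(-4 + Q)
A = 18014/197 (A = 47/((4/(-4 + 12))) + 504/(-197) = 47/((4/8)) + 504*(-1/197) = 47/((4*(1/8))) - 504/197 = 47/(1/2) - 504/197 = 47*2 - 504/197 = 94 - 504/197 = 18014/197 ≈ 91.442)
M(-35, 22) - 247*A = 20 - 247*18014/197 = 20 - 4449458/197 = -4445518/197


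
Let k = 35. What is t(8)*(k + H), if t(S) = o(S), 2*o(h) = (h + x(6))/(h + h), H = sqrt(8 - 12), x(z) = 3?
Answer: 385/32 + 11*I/16 ≈ 12.031 + 0.6875*I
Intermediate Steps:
H = 2*I (H = sqrt(-4) = 2*I ≈ 2.0*I)
o(h) = (3 + h)/(4*h) (o(h) = ((h + 3)/(h + h))/2 = ((3 + h)/((2*h)))/2 = ((3 + h)*(1/(2*h)))/2 = ((3 + h)/(2*h))/2 = (3 + h)/(4*h))
t(S) = (3 + S)/(4*S)
t(8)*(k + H) = ((1/4)*(3 + 8)/8)*(35 + 2*I) = ((1/4)*(1/8)*11)*(35 + 2*I) = 11*(35 + 2*I)/32 = 385/32 + 11*I/16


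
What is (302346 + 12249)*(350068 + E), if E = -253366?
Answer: 30421965690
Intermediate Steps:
(302346 + 12249)*(350068 + E) = (302346 + 12249)*(350068 - 253366) = 314595*96702 = 30421965690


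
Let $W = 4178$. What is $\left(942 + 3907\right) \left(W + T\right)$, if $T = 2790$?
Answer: $33787832$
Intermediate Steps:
$\left(942 + 3907\right) \left(W + T\right) = \left(942 + 3907\right) \left(4178 + 2790\right) = 4849 \cdot 6968 = 33787832$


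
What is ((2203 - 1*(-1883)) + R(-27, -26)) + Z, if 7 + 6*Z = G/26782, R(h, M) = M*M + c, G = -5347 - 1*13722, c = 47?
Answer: 772561285/160692 ≈ 4807.7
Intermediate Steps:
G = -19069 (G = -5347 - 13722 = -19069)
R(h, M) = 47 + M**2 (R(h, M) = M*M + 47 = M**2 + 47 = 47 + M**2)
Z = -206543/160692 (Z = -7/6 + (-19069/26782)/6 = -7/6 + (-19069*1/26782)/6 = -7/6 + (1/6)*(-19069/26782) = -7/6 - 19069/160692 = -206543/160692 ≈ -1.2853)
((2203 - 1*(-1883)) + R(-27, -26)) + Z = ((2203 - 1*(-1883)) + (47 + (-26)**2)) - 206543/160692 = ((2203 + 1883) + (47 + 676)) - 206543/160692 = (4086 + 723) - 206543/160692 = 4809 - 206543/160692 = 772561285/160692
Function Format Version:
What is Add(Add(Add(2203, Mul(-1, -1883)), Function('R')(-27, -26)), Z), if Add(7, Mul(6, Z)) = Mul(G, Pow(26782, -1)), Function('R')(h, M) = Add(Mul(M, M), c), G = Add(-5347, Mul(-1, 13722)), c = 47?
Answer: Rational(772561285, 160692) ≈ 4807.7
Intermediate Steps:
G = -19069 (G = Add(-5347, -13722) = -19069)
Function('R')(h, M) = Add(47, Pow(M, 2)) (Function('R')(h, M) = Add(Mul(M, M), 47) = Add(Pow(M, 2), 47) = Add(47, Pow(M, 2)))
Z = Rational(-206543, 160692) (Z = Add(Rational(-7, 6), Mul(Rational(1, 6), Mul(-19069, Pow(26782, -1)))) = Add(Rational(-7, 6), Mul(Rational(1, 6), Mul(-19069, Rational(1, 26782)))) = Add(Rational(-7, 6), Mul(Rational(1, 6), Rational(-19069, 26782))) = Add(Rational(-7, 6), Rational(-19069, 160692)) = Rational(-206543, 160692) ≈ -1.2853)
Add(Add(Add(2203, Mul(-1, -1883)), Function('R')(-27, -26)), Z) = Add(Add(Add(2203, Mul(-1, -1883)), Add(47, Pow(-26, 2))), Rational(-206543, 160692)) = Add(Add(Add(2203, 1883), Add(47, 676)), Rational(-206543, 160692)) = Add(Add(4086, 723), Rational(-206543, 160692)) = Add(4809, Rational(-206543, 160692)) = Rational(772561285, 160692)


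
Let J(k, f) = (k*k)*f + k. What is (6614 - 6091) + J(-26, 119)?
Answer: 80941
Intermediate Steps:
J(k, f) = k + f*k**2 (J(k, f) = k**2*f + k = f*k**2 + k = k + f*k**2)
(6614 - 6091) + J(-26, 119) = (6614 - 6091) - 26*(1 + 119*(-26)) = 523 - 26*(1 - 3094) = 523 - 26*(-3093) = 523 + 80418 = 80941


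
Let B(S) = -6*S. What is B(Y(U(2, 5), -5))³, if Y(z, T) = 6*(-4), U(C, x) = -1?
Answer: 2985984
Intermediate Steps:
Y(z, T) = -24
B(Y(U(2, 5), -5))³ = (-6*(-24))³ = 144³ = 2985984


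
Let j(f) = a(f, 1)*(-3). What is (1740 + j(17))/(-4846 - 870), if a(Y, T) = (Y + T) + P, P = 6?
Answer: -417/1429 ≈ -0.29181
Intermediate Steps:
a(Y, T) = 6 + T + Y (a(Y, T) = (Y + T) + 6 = (T + Y) + 6 = 6 + T + Y)
j(f) = -21 - 3*f (j(f) = (6 + 1 + f)*(-3) = (7 + f)*(-3) = -21 - 3*f)
(1740 + j(17))/(-4846 - 870) = (1740 + (-21 - 3*17))/(-4846 - 870) = (1740 + (-21 - 51))/(-5716) = (1740 - 72)*(-1/5716) = 1668*(-1/5716) = -417/1429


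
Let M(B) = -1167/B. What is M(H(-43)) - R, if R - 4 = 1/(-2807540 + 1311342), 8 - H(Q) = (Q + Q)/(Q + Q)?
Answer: -1787956603/10473386 ≈ -170.71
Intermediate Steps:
H(Q) = 7 (H(Q) = 8 - (Q + Q)/(Q + Q) = 8 - 2*Q/(2*Q) = 8 - 2*Q*1/(2*Q) = 8 - 1*1 = 8 - 1 = 7)
R = 5984791/1496198 (R = 4 + 1/(-2807540 + 1311342) = 4 + 1/(-1496198) = 4 - 1/1496198 = 5984791/1496198 ≈ 4.0000)
M(H(-43)) - R = -1167/7 - 1*5984791/1496198 = -1167*1/7 - 5984791/1496198 = -1167/7 - 5984791/1496198 = -1787956603/10473386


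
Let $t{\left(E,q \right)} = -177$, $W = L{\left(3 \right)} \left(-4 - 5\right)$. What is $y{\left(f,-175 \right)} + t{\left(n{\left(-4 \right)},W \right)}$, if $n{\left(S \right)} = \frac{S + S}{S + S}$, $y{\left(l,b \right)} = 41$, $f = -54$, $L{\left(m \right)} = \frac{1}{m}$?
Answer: $-136$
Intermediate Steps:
$W = -3$ ($W = \frac{-4 - 5}{3} = \frac{1}{3} \left(-9\right) = -3$)
$n{\left(S \right)} = 1$ ($n{\left(S \right)} = \frac{2 S}{2 S} = 2 S \frac{1}{2 S} = 1$)
$y{\left(f,-175 \right)} + t{\left(n{\left(-4 \right)},W \right)} = 41 - 177 = -136$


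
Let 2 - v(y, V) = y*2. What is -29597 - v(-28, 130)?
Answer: -29655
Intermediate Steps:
v(y, V) = 2 - 2*y (v(y, V) = 2 - y*2 = 2 - 2*y)
-29597 - v(-28, 130) = -29597 - (2 - 2*(-28)) = -29597 - (2 + 56) = -29597 - 1*58 = -29597 - 58 = -29655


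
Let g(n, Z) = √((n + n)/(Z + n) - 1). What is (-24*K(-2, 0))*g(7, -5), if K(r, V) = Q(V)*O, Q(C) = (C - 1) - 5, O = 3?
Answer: 432*√6 ≈ 1058.2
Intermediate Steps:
g(n, Z) = √(-1 + 2*n/(Z + n)) (g(n, Z) = √((2*n)/(Z + n) - 1) = √(2*n/(Z + n) - 1) = √(-1 + 2*n/(Z + n)))
Q(C) = -6 + C (Q(C) = (-1 + C) - 5 = -6 + C)
K(r, V) = -18 + 3*V (K(r, V) = (-6 + V)*3 = -18 + 3*V)
(-24*K(-2, 0))*g(7, -5) = (-24*(-18 + 3*0))*√((7 - 1*(-5))/(-5 + 7)) = (-24*(-18 + 0))*√((7 + 5)/2) = (-24*(-18))*√((½)*12) = 432*√6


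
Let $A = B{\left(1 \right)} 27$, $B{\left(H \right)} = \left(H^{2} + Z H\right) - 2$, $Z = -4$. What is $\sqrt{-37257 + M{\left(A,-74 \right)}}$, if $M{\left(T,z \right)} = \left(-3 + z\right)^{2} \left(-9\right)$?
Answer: $i \sqrt{90618} \approx 301.03 i$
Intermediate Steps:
$B{\left(H \right)} = -2 + H^{2} - 4 H$ ($B{\left(H \right)} = \left(H^{2} - 4 H\right) - 2 = -2 + H^{2} - 4 H$)
$A = -135$ ($A = \left(-2 + 1^{2} - 4\right) 27 = \left(-2 + 1 - 4\right) 27 = \left(-5\right) 27 = -135$)
$M{\left(T,z \right)} = - 9 \left(-3 + z\right)^{2}$
$\sqrt{-37257 + M{\left(A,-74 \right)}} = \sqrt{-37257 - 9 \left(-3 - 74\right)^{2}} = \sqrt{-37257 - 9 \left(-77\right)^{2}} = \sqrt{-37257 - 53361} = \sqrt{-90618} = i \sqrt{90618}$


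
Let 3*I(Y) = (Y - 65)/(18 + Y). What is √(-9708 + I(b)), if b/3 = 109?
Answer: I*√1155464570/345 ≈ 98.528*I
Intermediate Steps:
b = 327 (b = 3*109 = 327)
I(Y) = (-65 + Y)/(3*(18 + Y)) (I(Y) = ((Y - 65)/(18 + Y))/3 = ((-65 + Y)/(18 + Y))/3 = (-65 + Y)/(3*(18 + Y)))
√(-9708 + I(b)) = √(-9708 + (-65 + 327)/(3*(18 + 327))) = √(-9708 + (⅓)*262/345) = √(-9708 + (⅓)*(1/345)*262) = √(-9708 + 262/1035) = √(-10047518/1035) = I*√1155464570/345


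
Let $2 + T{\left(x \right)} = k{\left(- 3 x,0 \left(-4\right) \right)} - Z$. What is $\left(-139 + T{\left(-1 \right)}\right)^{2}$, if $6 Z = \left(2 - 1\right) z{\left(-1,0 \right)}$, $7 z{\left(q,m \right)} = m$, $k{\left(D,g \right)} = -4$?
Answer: $21025$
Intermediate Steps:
$z{\left(q,m \right)} = \frac{m}{7}$
$Z = 0$ ($Z = \frac{\left(2 - 1\right) \frac{1}{7} \cdot 0}{6} = \frac{1 \cdot 0}{6} = \frac{1}{6} \cdot 0 = 0$)
$T{\left(x \right)} = -6$ ($T{\left(x \right)} = -2 - 4 = -6$)
$\left(-139 + T{\left(-1 \right)}\right)^{2} = \left(-139 - 6\right)^{2} = \left(-145\right)^{2} = 21025$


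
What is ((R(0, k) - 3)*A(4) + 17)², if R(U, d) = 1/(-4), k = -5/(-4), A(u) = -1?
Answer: 6561/16 ≈ 410.06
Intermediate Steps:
k = 5/4 (k = -5*(-¼) = 5/4 ≈ 1.2500)
R(U, d) = -¼
((R(0, k) - 3)*A(4) + 17)² = ((-¼ - 3)*(-1) + 17)² = (-13/4*(-1) + 17)² = (13/4 + 17)² = (81/4)² = 6561/16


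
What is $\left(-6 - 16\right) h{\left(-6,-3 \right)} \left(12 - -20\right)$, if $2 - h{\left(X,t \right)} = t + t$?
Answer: $-5632$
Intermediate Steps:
$h{\left(X,t \right)} = 2 - 2 t$ ($h{\left(X,t \right)} = 2 - \left(t + t\right) = 2 - 2 t$)
$\left(-6 - 16\right) h{\left(-6,-3 \right)} \left(12 - -20\right) = \left(-6 - 16\right) \left(2 - -6\right) \left(12 - -20\right) = \left(-6 - 16\right) \left(2 + 6\right) \left(12 + 20\right) = \left(-22\right) 8 \cdot 32 = \left(-176\right) 32 = -5632$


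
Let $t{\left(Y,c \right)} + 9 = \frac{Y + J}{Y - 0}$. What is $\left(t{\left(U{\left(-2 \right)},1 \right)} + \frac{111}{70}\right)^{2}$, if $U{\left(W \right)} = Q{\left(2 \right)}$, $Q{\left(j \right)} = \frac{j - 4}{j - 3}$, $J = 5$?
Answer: $\frac{18769}{1225} \approx 15.322$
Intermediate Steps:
$Q{\left(j \right)} = \frac{-4 + j}{-3 + j}$
$U{\left(W \right)} = 2$ ($U{\left(W \right)} = \frac{-4 + 2}{-3 + 2} = \frac{1}{-1} \left(-2\right) = \left(-1\right) \left(-2\right) = 2$)
$t{\left(Y,c \right)} = -9 + \frac{5 + Y}{Y}$ ($t{\left(Y,c \right)} = -9 + \frac{Y + 5}{Y - 0} = -9 + \frac{5 + Y}{Y + \left(-2 + 2\right)} = -9 + \frac{5 + Y}{Y + 0} = -9 + \frac{5 + Y}{Y}$)
$\left(t{\left(U{\left(-2 \right)},1 \right)} + \frac{111}{70}\right)^{2} = \left(\left(-8 + \frac{5}{2}\right) + \frac{111}{70}\right)^{2} = \left(- \frac{11}{2} + \frac{111}{70}\right)^{2} = \left(- \frac{137}{35}\right)^{2} = \frac{18769}{1225}$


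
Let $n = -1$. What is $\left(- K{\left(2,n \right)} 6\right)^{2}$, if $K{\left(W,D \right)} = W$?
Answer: $144$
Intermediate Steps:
$\left(- K{\left(2,n \right)} 6\right)^{2} = \left(\left(-1\right) 2 \cdot 6\right)^{2} = \left(\left(-2\right) 6\right)^{2} = \left(-12\right)^{2} = 144$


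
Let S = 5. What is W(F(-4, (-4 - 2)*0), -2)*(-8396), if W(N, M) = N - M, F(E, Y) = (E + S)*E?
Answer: 16792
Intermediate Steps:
F(E, Y) = E*(5 + E) (F(E, Y) = (E + 5)*E = (5 + E)*E = E*(5 + E))
W(F(-4, (-4 - 2)*0), -2)*(-8396) = (-4*(5 - 4) - 1*(-2))*(-8396) = (-4*1 + 2)*(-8396) = (-4 + 2)*(-8396) = -2*(-8396) = 16792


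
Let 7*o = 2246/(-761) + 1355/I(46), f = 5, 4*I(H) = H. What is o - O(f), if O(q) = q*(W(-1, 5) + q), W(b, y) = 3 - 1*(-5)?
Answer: -850459/17503 ≈ -48.589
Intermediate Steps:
W(b, y) = 8 (W(b, y) = 3 + 5 = 8)
I(H) = H/4
O(q) = q*(8 + q)
o = 287236/17503 (o = (2246/(-761) + 1355/(((¼)*46)))/7 = (2246*(-1/761) + 1355/(23/2))/7 = (-2246/761 + 1355*(2/23))/7 = (-2246/761 + 2710/23)/7 = (⅐)*(2010652/17503) = 287236/17503 ≈ 16.411)
o - O(f) = 287236/17503 - 5*(8 + 5) = 287236/17503 - 5*13 = 287236/17503 - 1*65 = 287236/17503 - 65 = -850459/17503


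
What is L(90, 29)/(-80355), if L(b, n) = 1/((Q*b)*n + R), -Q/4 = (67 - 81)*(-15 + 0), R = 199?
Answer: 1/176154311355 ≈ 5.6768e-12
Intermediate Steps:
Q = -840 (Q = -4*(67 - 81)*(-15 + 0) = -(-56)*(-15) = -4*210 = -840)
L(b, n) = 1/(199 - 840*b*n) (L(b, n) = 1/((-840*b)*n + 199) = 1/(-840*b*n + 199) = 1/(199 - 840*b*n))
L(90, 29)/(-80355) = -1/(-199 + 840*90*29)/(-80355) = -1/(-199 + 2192400)*(-1/80355) = -1/2192201*(-1/80355) = 1/176154311355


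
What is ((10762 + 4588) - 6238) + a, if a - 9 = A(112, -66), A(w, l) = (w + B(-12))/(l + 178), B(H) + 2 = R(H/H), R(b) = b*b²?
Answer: 1021663/112 ≈ 9122.0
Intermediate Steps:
R(b) = b³
B(H) = -1 (B(H) = -2 + (H/H)³ = -2 + 1³ = -2 + 1 = -1)
A(w, l) = (-1 + w)/(178 + l) (A(w, l) = (w - 1)/(l + 178) = (-1 + w)/(178 + l))
a = 1119/112 (a = 9 + (-1 + 112)/(178 - 66) = 9 + 111/112 = 1119/112 ≈ 9.9911)
((10762 + 4588) - 6238) + a = ((10762 + 4588) - 6238) + 1119/112 = (15350 - 6238) + 1119/112 = 9112 + 1119/112 = 1021663/112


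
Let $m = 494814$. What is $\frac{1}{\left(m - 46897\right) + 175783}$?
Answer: $\frac{1}{623700} \approx 1.6033 \cdot 10^{-6}$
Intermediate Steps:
$\frac{1}{\left(m - 46897\right) + 175783} = \frac{1}{\left(494814 - 46897\right) + 175783} = \frac{1}{447917 + 175783} = \frac{1}{623700}$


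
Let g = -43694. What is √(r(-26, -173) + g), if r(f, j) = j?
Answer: I*√43867 ≈ 209.44*I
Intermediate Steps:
√(r(-26, -173) + g) = √(-173 - 43694) = √(-43867) = I*√43867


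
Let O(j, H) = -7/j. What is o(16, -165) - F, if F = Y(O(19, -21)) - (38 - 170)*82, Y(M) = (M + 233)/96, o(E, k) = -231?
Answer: -5042185/456 ≈ -11057.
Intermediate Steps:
Y(M) = 233/96 + M/96 (Y(M) = (233 + M)*(1/96) = 233/96 + M/96)
F = 4936849/456 (F = (233/96 + (-7/19)/96) - (38 - 170)*82 = (233/96 + (-7*1/19)/96) - (-132)*82 = (233/96 + (1/96)*(-7/19)) - 1*(-10824) = (233/96 - 7/1824) + 10824 = 1105/456 + 10824 = 4936849/456 ≈ 10826.)
o(16, -165) - F = -231 - 1*4936849/456 = -231 - 4936849/456 = -5042185/456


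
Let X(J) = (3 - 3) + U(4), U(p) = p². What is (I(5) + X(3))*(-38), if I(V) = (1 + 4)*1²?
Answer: -798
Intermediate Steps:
X(J) = 16 (X(J) = (3 - 3) + 4² = 0 + 16 = 16)
I(V) = 5 (I(V) = 5*1 = 5)
(I(5) + X(3))*(-38) = (5 + 16)*(-38) = 21*(-38) = -798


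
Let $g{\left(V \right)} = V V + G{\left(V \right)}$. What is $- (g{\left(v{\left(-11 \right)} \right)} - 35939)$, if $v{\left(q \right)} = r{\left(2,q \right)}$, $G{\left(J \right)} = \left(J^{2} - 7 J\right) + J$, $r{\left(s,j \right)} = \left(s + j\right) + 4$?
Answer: $35859$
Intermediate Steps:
$r{\left(s,j \right)} = 4 + j + s$ ($r{\left(s,j \right)} = \left(j + s\right) + 4 = 4 + j + s$)
$G{\left(J \right)} = J^{2} - 6 J$
$v{\left(q \right)} = 6 + q$ ($v{\left(q \right)} = 4 + q + 2 = 6 + q$)
$g{\left(V \right)} = V^{2} + V \left(-6 + V\right)$ ($g{\left(V \right)} = V V + V \left(-6 + V\right) = V^{2} + V \left(-6 + V\right)$)
$- (g{\left(v{\left(-11 \right)} \right)} - 35939) = - (2 \left(6 - 11\right) \left(-3 + \left(6 - 11\right)\right) - 35939) = - (2 \left(-5\right) \left(-3 - 5\right) - 35939) = - (2 \left(-5\right) \left(-8\right) - 35939) = - (80 - 35939) = \left(-1\right) \left(-35859\right) = 35859$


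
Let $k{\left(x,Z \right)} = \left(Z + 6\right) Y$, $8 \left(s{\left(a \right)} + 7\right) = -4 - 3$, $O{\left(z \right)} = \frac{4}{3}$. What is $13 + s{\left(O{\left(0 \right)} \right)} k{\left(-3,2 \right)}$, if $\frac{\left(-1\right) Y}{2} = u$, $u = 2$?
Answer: $265$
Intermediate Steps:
$O{\left(z \right)} = \frac{4}{3}$ ($O{\left(z \right)} = 4 \cdot \frac{1}{3} = \frac{4}{3}$)
$s{\left(a \right)} = - \frac{63}{8}$ ($s{\left(a \right)} = -7 + \frac{-4 - 3}{8} = -7 + \frac{1}{8} \left(-7\right) = -7 - \frac{7}{8} = - \frac{63}{8}$)
$Y = -4$ ($Y = \left(-2\right) 2 = -4$)
$k{\left(x,Z \right)} = -24 - 4 Z$ ($k{\left(x,Z \right)} = \left(Z + 6\right) \left(-4\right) = \left(6 + Z\right) \left(-4\right) = -24 - 4 Z$)
$13 + s{\left(O{\left(0 \right)} \right)} k{\left(-3,2 \right)} = 13 - \frac{63 \left(-24 - 8\right)}{8} = 13 - -252 = 13 + 252 = 265$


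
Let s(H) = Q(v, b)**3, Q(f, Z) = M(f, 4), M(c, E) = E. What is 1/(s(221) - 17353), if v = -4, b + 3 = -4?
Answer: -1/17289 ≈ -5.7840e-5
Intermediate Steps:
b = -7 (b = -3 - 4 = -7)
Q(f, Z) = 4
s(H) = 64 (s(H) = 4**3 = 64)
1/(s(221) - 17353) = 1/(64 - 17353) = 1/(-17289) = -1/17289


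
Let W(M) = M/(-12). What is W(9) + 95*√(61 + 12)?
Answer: -¾ + 95*√73 ≈ 810.93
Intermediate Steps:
W(M) = -M/12 (W(M) = M*(-1/12) = -M/12)
W(9) + 95*√(61 + 12) = -1/12*9 + 95*√(61 + 12) = -¾ + 95*√73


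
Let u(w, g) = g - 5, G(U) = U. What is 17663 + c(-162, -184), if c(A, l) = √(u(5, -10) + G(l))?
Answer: 17663 + I*√199 ≈ 17663.0 + 14.107*I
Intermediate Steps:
u(w, g) = -5 + g
c(A, l) = √(-15 + l) (c(A, l) = √((-5 - 10) + l) = √(-15 + l))
17663 + c(-162, -184) = 17663 + √(-15 - 184) = 17663 + √(-199) = 17663 + I*√199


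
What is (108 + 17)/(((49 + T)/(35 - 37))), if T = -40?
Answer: -250/9 ≈ -27.778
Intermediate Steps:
(108 + 17)/(((49 + T)/(35 - 37))) = (108 + 17)/(((49 - 40)/(35 - 37))) = 125/((9/(-2))) = 125/((9*(-1/2))) = 125/(-9/2) = 125*(-2/9) = -250/9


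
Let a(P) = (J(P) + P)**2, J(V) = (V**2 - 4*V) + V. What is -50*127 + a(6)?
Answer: -5774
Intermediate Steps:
J(V) = V**2 - 3*V
a(P) = (P + P*(-3 + P))**2 (a(P) = (P*(-3 + P) + P)**2 = (P + P*(-3 + P))**2)
-50*127 + a(6) = -50*127 + 6**2*(-2 + 6)**2 = -6350 + 36*4**2 = -6350 + 36*16 = -6350 + 576 = -5774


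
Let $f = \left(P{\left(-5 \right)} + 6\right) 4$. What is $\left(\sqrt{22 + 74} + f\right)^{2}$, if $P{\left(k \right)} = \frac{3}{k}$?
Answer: $\frac{14064}{25} + \frac{864 \sqrt{6}}{5} \approx 985.83$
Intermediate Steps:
$f = \frac{108}{5}$ ($f = \left(\frac{3}{-5} + 6\right) 4 = \left(3 \left(- \frac{1}{5}\right) + 6\right) 4 = \left(- \frac{3}{5} + 6\right) 4 = \frac{27}{5} \cdot 4 = \frac{108}{5} \approx 21.6$)
$\left(\sqrt{22 + 74} + f\right)^{2} = \left(\sqrt{22 + 74} + \frac{108}{5}\right)^{2} = \left(\sqrt{96} + \frac{108}{5}\right)^{2} = \left(4 \sqrt{6} + \frac{108}{5}\right)^{2} = \left(\frac{108}{5} + 4 \sqrt{6}\right)^{2}$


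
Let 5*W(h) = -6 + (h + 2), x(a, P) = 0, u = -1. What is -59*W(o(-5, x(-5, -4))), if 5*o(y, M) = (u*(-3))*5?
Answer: 59/5 ≈ 11.800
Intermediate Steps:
o(y, M) = 3 (o(y, M) = (-1*(-3)*5)/5 = (3*5)/5 = (⅕)*15 = 3)
W(h) = -⅘ + h/5 (W(h) = (-6 + (h + 2))/5 = (-6 + (2 + h))/5 = (-4 + h)/5 = -⅘ + h/5)
-59*W(o(-5, x(-5, -4))) = -59*(-⅘ + (⅕)*3) = -59*(-⅘ + ⅗) = -59*(-⅕) = 59/5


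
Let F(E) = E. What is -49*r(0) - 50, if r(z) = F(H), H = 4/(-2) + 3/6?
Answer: 47/2 ≈ 23.500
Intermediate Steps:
H = -3/2 (H = 4*(-½) + 3*(⅙) = -2 + ½ = -3/2 ≈ -1.5000)
r(z) = -3/2
-49*r(0) - 50 = -49*(-3/2) - 50 = 147/2 - 50 = 47/2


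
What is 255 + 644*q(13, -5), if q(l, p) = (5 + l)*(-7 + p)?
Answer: -138849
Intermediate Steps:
q(l, p) = (-7 + p)*(5 + l)
255 + 644*q(13, -5) = 255 + 644*(-35 - 7*13 + 5*(-5) + 13*(-5)) = 255 + 644*(-35 - 91 - 25 - 65) = 255 + 644*(-216) = 255 - 139104 = -138849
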